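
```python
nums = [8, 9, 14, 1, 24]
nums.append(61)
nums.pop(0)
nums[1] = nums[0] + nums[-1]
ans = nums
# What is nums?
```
Trace:
  nums=[8, 9, 14, 1, 24]
  nums=[8, 9, 14, 1, 24, 61]
  nums=[9, 14, 1, 24, 61]
  nums=[9, 70, 1, 24, 61]
  nums=[9, 70, 1, 24, 61], ans=[9, 70, 1, 24, 61]

Final answer: [9, 70, 1, 24, 61]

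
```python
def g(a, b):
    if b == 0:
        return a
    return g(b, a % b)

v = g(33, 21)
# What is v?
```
Call trace:
g(a=33, b=21)
  g(a=21, b=12)
    g(a=12, b=9)
      g(a=9, b=3)
        g(a=3, b=0)
        -> return 3
      -> return 3
    -> return 3
  -> return 3
-> return 3

Final answer: 3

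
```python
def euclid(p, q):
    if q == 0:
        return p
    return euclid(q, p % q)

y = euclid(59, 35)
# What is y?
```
Call trace:
euclid(p=59, q=35)
  euclid(p=35, q=24)
    euclid(p=24, q=11)
      euclid(p=11, q=2)
        euclid(p=2, q=1)
          euclid(p=1, q=0)
          -> return 1
        -> return 1
      -> return 1
    -> return 1
  -> return 1
-> return 1

Final answer: 1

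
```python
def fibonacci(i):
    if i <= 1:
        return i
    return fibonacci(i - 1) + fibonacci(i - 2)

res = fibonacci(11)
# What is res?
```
Call trace (a repeated sub-call is expanded the first time; later identical calls just restate its return value):
fibonacci(i=11)
  fibonacci(i=10)
    fibonacci(i=9)
      fibonacci(i=8)
        fibonacci(i=7)
          fibonacci(i=6)
            fibonacci(i=5)
              fibonacci(i=4)
                fibonacci(i=3)
                  fibonacci(i=2)
                    fibonacci(i=1)
                    -> return 1
                    fibonacci(i=0)
                    -> return 0
                  -> return 1
                  fibonacci(i=1)
                  -> return 1
                -> return 2
                fibonacci(i=2) -> return 1  (same call as traced above)
              -> return 3
              fibonacci(i=3) -> return 2  (same call as traced above)
            -> return 5
            fibonacci(i=4) -> return 3  (same call as traced above)
          -> return 8
          fibonacci(i=5) -> return 5  (same call as traced above)
        -> return 13
        fibonacci(i=6) -> return 8  (same call as traced above)
      -> return 21
      fibonacci(i=7) -> return 13  (same call as traced above)
    -> return 34
    fibonacci(i=8) -> return 21  (same call as traced above)
  -> return 55
  fibonacci(i=9) -> return 34  (same call as traced above)
-> return 89

Final answer: 89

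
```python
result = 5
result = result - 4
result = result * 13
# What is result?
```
Trace:
  result=5
  result=1
  result=13

Final answer: 13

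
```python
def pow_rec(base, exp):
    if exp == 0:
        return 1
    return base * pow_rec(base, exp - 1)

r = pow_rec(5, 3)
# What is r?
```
Call trace:
pow_rec(base=5, exp=3)
  pow_rec(base=5, exp=2)
    pow_rec(base=5, exp=1)
      pow_rec(base=5, exp=0)
      -> return 1
    -> return 5
  -> return 25
-> return 125

Final answer: 125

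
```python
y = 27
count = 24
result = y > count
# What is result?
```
Trace:
  y=27
  y=27, count=24
  y=27, count=24, result=True

Final answer: True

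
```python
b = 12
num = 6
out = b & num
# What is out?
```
Trace:
  b=12
  b=12, num=6
  b=12, num=6, out=4

Final answer: 4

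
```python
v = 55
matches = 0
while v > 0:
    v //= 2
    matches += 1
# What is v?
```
Trace:
  v=55
  v=55, matches=0
  v=27, matches=1
  v=13, matches=2
  v=6, matches=3
  v=3, matches=4
  v=1, matches=5
  v=0, matches=6

Final answer: 0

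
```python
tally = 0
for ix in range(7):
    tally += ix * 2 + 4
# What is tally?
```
Trace:
  tally=0
  tally=4, ix=0
  tally=10, ix=1
  tally=18, ix=2
  tally=28, ix=3
  tally=40, ix=4
  tally=54, ix=5
  tally=70, ix=6

Final answer: 70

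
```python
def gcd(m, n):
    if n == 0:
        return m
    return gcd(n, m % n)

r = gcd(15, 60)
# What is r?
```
Call trace:
gcd(m=15, n=60)
  gcd(m=60, n=15)
    gcd(m=15, n=0)
    -> return 15
  -> return 15
-> return 15

Final answer: 15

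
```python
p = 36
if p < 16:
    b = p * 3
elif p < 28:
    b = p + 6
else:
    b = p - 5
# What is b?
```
Trace:
  p=36
  p=36, b=31

Final answer: 31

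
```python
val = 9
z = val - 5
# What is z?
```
Trace:
  val=9
  val=9, z=4

Final answer: 4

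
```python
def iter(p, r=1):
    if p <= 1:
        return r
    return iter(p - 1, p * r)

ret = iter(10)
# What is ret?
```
Call trace:
iter(p=10, r=1)
  iter(p=9, r=10)
    iter(p=8, r=90)
      iter(p=7, r=720)
        iter(p=6, r=5040)
          iter(p=5, r=30240)
            iter(p=4, r=151200)
              iter(p=3, r=604800)
                iter(p=2, r=1814400)
                  iter(p=1, r=3628800)
                  -> return 3628800
                -> return 3628800
              -> return 3628800
            -> return 3628800
          -> return 3628800
        -> return 3628800
      -> return 3628800
    -> return 3628800
  -> return 3628800
-> return 3628800

Final answer: 3628800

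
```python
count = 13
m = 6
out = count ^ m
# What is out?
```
Trace:
  count=13
  count=13, m=6
  count=13, m=6, out=11

Final answer: 11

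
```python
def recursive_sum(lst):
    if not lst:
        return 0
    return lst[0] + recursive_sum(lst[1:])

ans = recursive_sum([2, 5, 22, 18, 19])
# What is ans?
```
Call trace:
recursive_sum(lst=[2, 5, 22, 18, 19])
  recursive_sum(lst=[5, 22, 18, 19])
    recursive_sum(lst=[22, 18, 19])
      recursive_sum(lst=[18, 19])
        recursive_sum(lst=[19])
          recursive_sum(lst=[])
          -> return 0
        -> return 19
      -> return 37
    -> return 59
  -> return 64
-> return 66

Final answer: 66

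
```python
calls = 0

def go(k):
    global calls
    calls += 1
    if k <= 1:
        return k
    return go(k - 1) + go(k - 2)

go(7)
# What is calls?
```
Call trace (a repeated sub-call is expanded the first time; later identical calls just restate its return value):
go(k=7)
  go(k=6)
    go(k=5)
      go(k=4)
        go(k=3)
          go(k=2)
            go(k=1)
            -> return 1
            go(k=0)
            -> return 0
          -> return 1
          go(k=1)
          -> return 1
        -> return 2
        go(k=2) -> return 1  (same call as traced above)
      -> return 3
      go(k=3) -> return 2  (same call as traced above)
    -> return 5
    go(k=4) -> return 3  (same call as traced above)
  -> return 8
  go(k=5) -> return 5  (same call as traced above)
-> return 13

calls is incremented once per call, so count the calls in each subtree. Let C(k) = number of calls made by go(k).
C(0) = C(1) = 1 (base case, no recursion); C(k) = 1 + C(k - 1) + C(k - 2) otherwise.
C(2) = 1 + C(1) + C(0) = 1 + 1 + 1 = 3
C(3) = 1 + C(2) + C(1) = 1 + 3 + 1 = 5
C(4) = 1 + C(3) + C(2) = 1 + 5 + 3 = 9
C(5) = 1 + C(4) + C(3) = 1 + 9 + 5 = 15
C(6) = 1 + C(5) + C(4) = 1 + 15 + 9 = 25
C(7) = 1 + C(6) + C(5) = 1 + 25 + 15 = 41
calls = C(7) = 41

Final answer: 41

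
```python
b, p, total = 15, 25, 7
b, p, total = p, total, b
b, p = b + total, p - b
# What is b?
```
Trace:
  b=15, p=25, total=7
  b=25, p=7, total=15
  b=40, p=-18, total=15

Final answer: 40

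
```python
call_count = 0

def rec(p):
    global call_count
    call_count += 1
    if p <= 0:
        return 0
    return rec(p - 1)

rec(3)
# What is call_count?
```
Call trace:
rec(p=3)
  rec(p=2)
    rec(p=1)
      rec(p=0)
      -> return 0
    -> return 0
  -> return 0
-> return 0

call_count is incremented once per call. rec is entered once for each p = 3, 2, 1, 0 (the p <= 0 call returns without recursing), i.e. 3 + 1 calls.
call_count = 4

Final answer: 4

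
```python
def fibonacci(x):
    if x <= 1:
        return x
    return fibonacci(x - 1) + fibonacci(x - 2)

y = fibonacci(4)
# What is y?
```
Call trace (a repeated sub-call is expanded the first time; later identical calls just restate its return value):
fibonacci(x=4)
  fibonacci(x=3)
    fibonacci(x=2)
      fibonacci(x=1)
      -> return 1
      fibonacci(x=0)
      -> return 0
    -> return 1
    fibonacci(x=1)
    -> return 1
  -> return 2
  fibonacci(x=2) -> return 1  (same call as traced above)
-> return 3

Final answer: 3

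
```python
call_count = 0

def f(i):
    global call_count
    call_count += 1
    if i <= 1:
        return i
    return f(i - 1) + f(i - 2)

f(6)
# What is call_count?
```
Call trace (a repeated sub-call is expanded the first time; later identical calls just restate its return value):
f(i=6)
  f(i=5)
    f(i=4)
      f(i=3)
        f(i=2)
          f(i=1)
          -> return 1
          f(i=0)
          -> return 0
        -> return 1
        f(i=1)
        -> return 1
      -> return 2
      f(i=2) -> return 1  (same call as traced above)
    -> return 3
    f(i=3) -> return 2  (same call as traced above)
  -> return 5
  f(i=4) -> return 3  (same call as traced above)
-> return 8

call_count is incremented once per call, so count the calls in each subtree. Let C(i) = number of calls made by f(i).
C(0) = C(1) = 1 (base case, no recursion); C(i) = 1 + C(i - 1) + C(i - 2) otherwise.
C(2) = 1 + C(1) + C(0) = 1 + 1 + 1 = 3
C(3) = 1 + C(2) + C(1) = 1 + 3 + 1 = 5
C(4) = 1 + C(3) + C(2) = 1 + 5 + 3 = 9
C(5) = 1 + C(4) + C(3) = 1 + 9 + 5 = 15
C(6) = 1 + C(5) + C(4) = 1 + 15 + 9 = 25
call_count = C(6) = 25

Final answer: 25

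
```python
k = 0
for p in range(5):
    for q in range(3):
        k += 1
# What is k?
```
Trace:
  k=0
  k=1, p=0, q=0
  k=2, p=0, q=1
  k=3, p=0, q=2
  k=4, p=1, q=0
  k=5, p=1, q=1
  k=6, p=1, q=2
  k=7, p=2, q=0
  k=8, p=2, q=1
  k=9, p=2, q=2
  k=10, p=3, q=0
  k=11, p=3, q=1
  k=12, p=3, q=2
  k=13, p=4, q=0
  k=14, p=4, q=1
  k=15, p=4, q=2

Final answer: 15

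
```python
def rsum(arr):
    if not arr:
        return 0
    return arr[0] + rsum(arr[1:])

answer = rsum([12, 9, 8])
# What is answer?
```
Call trace:
rsum(arr=[12, 9, 8])
  rsum(arr=[9, 8])
    rsum(arr=[8])
      rsum(arr=[])
      -> return 0
    -> return 8
  -> return 17
-> return 29

Final answer: 29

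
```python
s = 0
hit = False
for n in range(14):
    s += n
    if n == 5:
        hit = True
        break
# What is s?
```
Trace:
  s=0
  s=0, hit=False
  s=0, hit=False, n=0
  s=1, hit=False, n=1
  s=3, hit=False, n=2
  s=6, hit=False, n=3
  s=10, hit=False, n=4
  s=15, hit=True, n=5

Final answer: 15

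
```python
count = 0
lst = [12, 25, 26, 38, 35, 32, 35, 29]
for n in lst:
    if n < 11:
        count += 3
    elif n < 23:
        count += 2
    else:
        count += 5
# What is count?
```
Trace:
  count=0
  count=2, n=12
  count=7, n=25
  count=12, n=26
  count=17, n=38
  count=22, n=35
  count=27, n=32
  count=32, n=35
  count=37, n=29

Final answer: 37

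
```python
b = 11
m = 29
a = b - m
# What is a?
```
Trace:
  b=11
  b=11, m=29
  b=11, m=29, a=-18

Final answer: -18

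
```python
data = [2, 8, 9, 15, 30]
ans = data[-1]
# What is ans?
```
Trace:
  data=[2, 8, 9, 15, 30]
  data=[2, 8, 9, 15, 30], ans=30

Final answer: 30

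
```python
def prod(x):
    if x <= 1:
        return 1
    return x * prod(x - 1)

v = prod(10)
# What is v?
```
Call trace:
prod(x=10)
  prod(x=9)
    prod(x=8)
      prod(x=7)
        prod(x=6)
          prod(x=5)
            prod(x=4)
              prod(x=3)
                prod(x=2)
                  prod(x=1)
                  -> return 1
                -> return 2
              -> return 6
            -> return 24
          -> return 120
        -> return 720
      -> return 5040
    -> return 40320
  -> return 362880
-> return 3628800

Final answer: 3628800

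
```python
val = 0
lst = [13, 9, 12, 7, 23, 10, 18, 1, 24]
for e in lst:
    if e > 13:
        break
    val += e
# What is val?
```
Trace:
  val=0
  val=13, e=13
  val=22, e=9
  val=34, e=12
  val=41, e=7
  val=41, e=23

Final answer: 41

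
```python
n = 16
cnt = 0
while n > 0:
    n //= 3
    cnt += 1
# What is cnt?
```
Trace:
  n=16
  n=16, cnt=0
  n=5, cnt=1
  n=1, cnt=2
  n=0, cnt=3

Final answer: 3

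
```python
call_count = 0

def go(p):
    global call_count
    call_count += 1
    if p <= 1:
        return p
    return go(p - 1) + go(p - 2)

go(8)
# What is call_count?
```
Call trace (a repeated sub-call is expanded the first time; later identical calls just restate its return value):
go(p=8)
  go(p=7)
    go(p=6)
      go(p=5)
        go(p=4)
          go(p=3)
            go(p=2)
              go(p=1)
              -> return 1
              go(p=0)
              -> return 0
            -> return 1
            go(p=1)
            -> return 1
          -> return 2
          go(p=2) -> return 1  (same call as traced above)
        -> return 3
        go(p=3) -> return 2  (same call as traced above)
      -> return 5
      go(p=4) -> return 3  (same call as traced above)
    -> return 8
    go(p=5) -> return 5  (same call as traced above)
  -> return 13
  go(p=6) -> return 8  (same call as traced above)
-> return 21

call_count is incremented once per call, so count the calls in each subtree. Let C(p) = number of calls made by go(p).
C(0) = C(1) = 1 (base case, no recursion); C(p) = 1 + C(p - 1) + C(p - 2) otherwise.
C(2) = 1 + C(1) + C(0) = 1 + 1 + 1 = 3
C(3) = 1 + C(2) + C(1) = 1 + 3 + 1 = 5
C(4) = 1 + C(3) + C(2) = 1 + 5 + 3 = 9
C(5) = 1 + C(4) + C(3) = 1 + 9 + 5 = 15
C(6) = 1 + C(5) + C(4) = 1 + 15 + 9 = 25
C(7) = 1 + C(6) + C(5) = 1 + 25 + 15 = 41
C(8) = 1 + C(7) + C(6) = 1 + 41 + 25 = 67
call_count = C(8) = 67

Final answer: 67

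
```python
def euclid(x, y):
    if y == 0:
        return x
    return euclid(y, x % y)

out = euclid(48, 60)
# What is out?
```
Call trace:
euclid(x=48, y=60)
  euclid(x=60, y=48)
    euclid(x=48, y=12)
      euclid(x=12, y=0)
      -> return 12
    -> return 12
  -> return 12
-> return 12

Final answer: 12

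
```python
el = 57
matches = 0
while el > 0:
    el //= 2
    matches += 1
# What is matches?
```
Trace:
  el=57
  el=57, matches=0
  el=28, matches=1
  el=14, matches=2
  el=7, matches=3
  el=3, matches=4
  el=1, matches=5
  el=0, matches=6

Final answer: 6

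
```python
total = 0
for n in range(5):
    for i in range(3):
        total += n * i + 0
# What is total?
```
Trace:
  total=0
  total=0, n=0, i=0
  total=0, n=0, i=1
  total=0, n=0, i=2
  total=0, n=1, i=0
  total=1, n=1, i=1
  total=3, n=1, i=2
  total=3, n=2, i=0
  total=5, n=2, i=1
  total=9, n=2, i=2
  total=9, n=3, i=0
  total=12, n=3, i=1
  total=18, n=3, i=2
  total=18, n=4, i=0
  total=22, n=4, i=1
  total=30, n=4, i=2

Final answer: 30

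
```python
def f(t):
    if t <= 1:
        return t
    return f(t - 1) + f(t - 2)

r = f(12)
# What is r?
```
Call trace (a repeated sub-call is expanded the first time; later identical calls just restate its return value):
f(t=12)
  f(t=11)
    f(t=10)
      f(t=9)
        f(t=8)
          f(t=7)
            f(t=6)
              f(t=5)
                f(t=4)
                  f(t=3)
                    f(t=2)
                      f(t=1)
                      -> return 1
                      f(t=0)
                      -> return 0
                    -> return 1
                    f(t=1)
                    -> return 1
                  -> return 2
                  f(t=2) -> return 1  (same call as traced above)
                -> return 3
                f(t=3) -> return 2  (same call as traced above)
              -> return 5
              f(t=4) -> return 3  (same call as traced above)
            -> return 8
            f(t=5) -> return 5  (same call as traced above)
          -> return 13
          f(t=6) -> return 8  (same call as traced above)
        -> return 21
        f(t=7) -> return 13  (same call as traced above)
      -> return 34
      f(t=8) -> return 21  (same call as traced above)
    -> return 55
    f(t=9) -> return 34  (same call as traced above)
  -> return 89
  f(t=10) -> return 55  (same call as traced above)
-> return 144

Final answer: 144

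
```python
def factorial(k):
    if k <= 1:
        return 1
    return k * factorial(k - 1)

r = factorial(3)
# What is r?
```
Call trace:
factorial(k=3)
  factorial(k=2)
    factorial(k=1)
    -> return 1
  -> return 2
-> return 6

Final answer: 6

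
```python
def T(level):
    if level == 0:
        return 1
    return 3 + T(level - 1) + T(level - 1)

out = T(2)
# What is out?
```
Call trace (a repeated sub-call is expanded the first time; later identical calls just restate its return value):
T(level=2)
  T(level=1)
    T(level=0)
    -> return 1
    T(level=0)
    -> return 1
  -> return 5
  T(level=1) -> return 5  (same call as traced above)
-> return 13

Final answer: 13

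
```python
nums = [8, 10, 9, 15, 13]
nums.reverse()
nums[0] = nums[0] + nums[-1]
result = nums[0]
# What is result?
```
Trace:
  nums=[8, 10, 9, 15, 13]
  nums=[13, 15, 9, 10, 8]
  nums=[21, 15, 9, 10, 8]
  nums=[21, 15, 9, 10, 8], result=21

Final answer: 21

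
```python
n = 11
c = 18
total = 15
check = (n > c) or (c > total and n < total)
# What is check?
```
Trace:
  n=11
  n=11, c=18
  n=11, c=18, total=15
  n=11, c=18, total=15, check=True

Final answer: True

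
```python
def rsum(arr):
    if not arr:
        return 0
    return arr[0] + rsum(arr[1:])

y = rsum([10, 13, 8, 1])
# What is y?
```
Call trace:
rsum(arr=[10, 13, 8, 1])
  rsum(arr=[13, 8, 1])
    rsum(arr=[8, 1])
      rsum(arr=[1])
        rsum(arr=[])
        -> return 0
      -> return 1
    -> return 9
  -> return 22
-> return 32

Final answer: 32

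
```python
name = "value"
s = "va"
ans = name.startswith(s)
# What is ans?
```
Trace:
  name='value'
  name='value', s='va'
  name='value', s='va', ans=True

Final answer: True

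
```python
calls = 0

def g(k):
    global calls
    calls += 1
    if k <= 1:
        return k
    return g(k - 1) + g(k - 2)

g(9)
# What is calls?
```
Call trace (a repeated sub-call is expanded the first time; later identical calls just restate its return value):
g(k=9)
  g(k=8)
    g(k=7)
      g(k=6)
        g(k=5)
          g(k=4)
            g(k=3)
              g(k=2)
                g(k=1)
                -> return 1
                g(k=0)
                -> return 0
              -> return 1
              g(k=1)
              -> return 1
            -> return 2
            g(k=2) -> return 1  (same call as traced above)
          -> return 3
          g(k=3) -> return 2  (same call as traced above)
        -> return 5
        g(k=4) -> return 3  (same call as traced above)
      -> return 8
      g(k=5) -> return 5  (same call as traced above)
    -> return 13
    g(k=6) -> return 8  (same call as traced above)
  -> return 21
  g(k=7) -> return 13  (same call as traced above)
-> return 34

calls is incremented once per call, so count the calls in each subtree. Let C(k) = number of calls made by g(k).
C(0) = C(1) = 1 (base case, no recursion); C(k) = 1 + C(k - 1) + C(k - 2) otherwise.
C(2) = 1 + C(1) + C(0) = 1 + 1 + 1 = 3
C(3) = 1 + C(2) + C(1) = 1 + 3 + 1 = 5
C(4) = 1 + C(3) + C(2) = 1 + 5 + 3 = 9
C(5) = 1 + C(4) + C(3) = 1 + 9 + 5 = 15
C(6) = 1 + C(5) + C(4) = 1 + 15 + 9 = 25
C(7) = 1 + C(6) + C(5) = 1 + 25 + 15 = 41
C(8) = 1 + C(7) + C(6) = 1 + 41 + 25 = 67
C(9) = 1 + C(8) + C(7) = 1 + 67 + 41 = 109
calls = C(9) = 109

Final answer: 109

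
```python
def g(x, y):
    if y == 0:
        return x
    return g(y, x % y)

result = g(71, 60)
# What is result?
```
Call trace:
g(x=71, y=60)
  g(x=60, y=11)
    g(x=11, y=5)
      g(x=5, y=1)
        g(x=1, y=0)
        -> return 1
      -> return 1
    -> return 1
  -> return 1
-> return 1

Final answer: 1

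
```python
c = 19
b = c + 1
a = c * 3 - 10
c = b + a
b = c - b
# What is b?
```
Trace:
  c=19
  c=19, b=20
  c=19, b=20, a=47
  c=67, b=20, a=47
  c=67, b=47, a=47

Final answer: 47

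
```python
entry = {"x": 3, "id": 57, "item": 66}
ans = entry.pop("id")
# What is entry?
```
Trace:
  entry={'x': 3, 'id': 57, 'item': 66}
  entry={'x': 3, 'item': 66}, ans=57

Final answer: {'x': 3, 'item': 66}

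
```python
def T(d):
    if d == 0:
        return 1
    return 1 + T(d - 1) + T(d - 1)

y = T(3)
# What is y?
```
Call trace (a repeated sub-call is expanded the first time; later identical calls just restate its return value):
T(d=3)
  T(d=2)
    T(d=1)
      T(d=0)
      -> return 1
      T(d=0)
      -> return 1
    -> return 3
    T(d=1) -> return 3  (same call as traced above)
  -> return 7
  T(d=2) -> return 7  (same call as traced above)
-> return 15

Final answer: 15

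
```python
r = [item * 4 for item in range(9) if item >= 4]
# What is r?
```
Trace:
  item=0
  item=1
  item=2
  item=3
  item=4
  item=5
  item=6
  item=7
  item=8
  r=[16, 20, 24, 28, 32]

Final answer: [16, 20, 24, 28, 32]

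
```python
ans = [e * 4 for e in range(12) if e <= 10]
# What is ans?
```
Trace:
  e=0
  e=1
  e=2
  e=3
  e=4
  e=5
  e=6
  e=7
  e=8
  e=9
  e=10
  e=11
  ans=[0, 4, 8, 12, 16, 20, 24, 28, 32, 36, 40]

Final answer: [0, 4, 8, 12, 16, 20, 24, 28, 32, 36, 40]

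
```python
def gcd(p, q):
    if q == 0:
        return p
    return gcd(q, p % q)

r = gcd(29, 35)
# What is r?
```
Call trace:
gcd(p=29, q=35)
  gcd(p=35, q=29)
    gcd(p=29, q=6)
      gcd(p=6, q=5)
        gcd(p=5, q=1)
          gcd(p=1, q=0)
          -> return 1
        -> return 1
      -> return 1
    -> return 1
  -> return 1
-> return 1

Final answer: 1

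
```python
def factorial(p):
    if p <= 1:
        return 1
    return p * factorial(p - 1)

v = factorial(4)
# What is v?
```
Call trace:
factorial(p=4)
  factorial(p=3)
    factorial(p=2)
      factorial(p=1)
      -> return 1
    -> return 2
  -> return 6
-> return 24

Final answer: 24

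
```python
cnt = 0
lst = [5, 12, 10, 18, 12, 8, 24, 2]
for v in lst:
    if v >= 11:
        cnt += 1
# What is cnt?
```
Trace:
  cnt=0
  cnt=0, v=5
  cnt=1, v=12
  cnt=1, v=10
  cnt=2, v=18
  cnt=3, v=12
  cnt=3, v=8
  cnt=4, v=24
  cnt=4, v=2

Final answer: 4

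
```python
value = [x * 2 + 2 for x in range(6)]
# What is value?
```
Trace:
  x=0
  x=1
  x=2
  x=3
  x=4
  x=5
  value=[2, 4, 6, 8, 10, 12]

Final answer: [2, 4, 6, 8, 10, 12]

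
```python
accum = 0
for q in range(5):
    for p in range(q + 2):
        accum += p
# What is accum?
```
Trace:
  accum=0
  accum=0, q=0, p=0
  accum=1, q=0, p=1
  accum=1, q=1, p=0
  accum=2, q=1, p=1
  accum=4, q=1, p=2
  accum=4, q=2, p=0
  accum=5, q=2, p=1
  accum=7, q=2, p=2
  accum=10, q=2, p=3
  accum=10, q=3, p=0
  accum=11, q=3, p=1
  accum=13, q=3, p=2
  accum=16, q=3, p=3
  accum=20, q=3, p=4
  accum=20, q=4, p=0
  accum=21, q=4, p=1
  accum=23, q=4, p=2
  accum=26, q=4, p=3
  accum=30, q=4, p=4
  accum=35, q=4, p=5

Final answer: 35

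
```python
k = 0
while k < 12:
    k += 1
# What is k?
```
Trace:
  k=0
  k=1
  k=2
  k=3
  k=4
  k=5
  k=6
  k=7
  k=8
  k=9
  k=10
  k=11
  k=12

Final answer: 12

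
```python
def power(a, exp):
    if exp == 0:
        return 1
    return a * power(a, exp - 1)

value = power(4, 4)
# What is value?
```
Call trace:
power(a=4, exp=4)
  power(a=4, exp=3)
    power(a=4, exp=2)
      power(a=4, exp=1)
        power(a=4, exp=0)
        -> return 1
      -> return 4
    -> return 16
  -> return 64
-> return 256

Final answer: 256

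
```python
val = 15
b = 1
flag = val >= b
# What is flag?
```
Trace:
  val=15
  val=15, b=1
  val=15, b=1, flag=True

Final answer: True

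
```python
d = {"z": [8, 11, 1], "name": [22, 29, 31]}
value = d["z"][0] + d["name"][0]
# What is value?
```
Trace:
  d={'z': [8, 11, 1], 'name': [22, 29, 31]}
  d={'z': [8, 11, 1], 'name': [22, 29, 31]}, value=30

Final answer: 30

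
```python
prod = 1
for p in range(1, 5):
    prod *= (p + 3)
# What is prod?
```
Trace:
  prod=1
  prod=4, p=1
  prod=20, p=2
  prod=120, p=3
  prod=840, p=4

Final answer: 840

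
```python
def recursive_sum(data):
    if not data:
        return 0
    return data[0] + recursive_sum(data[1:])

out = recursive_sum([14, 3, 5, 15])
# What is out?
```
Call trace:
recursive_sum(data=[14, 3, 5, 15])
  recursive_sum(data=[3, 5, 15])
    recursive_sum(data=[5, 15])
      recursive_sum(data=[15])
        recursive_sum(data=[])
        -> return 0
      -> return 15
    -> return 20
  -> return 23
-> return 37

Final answer: 37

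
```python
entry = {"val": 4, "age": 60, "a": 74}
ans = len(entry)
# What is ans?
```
Trace:
  entry={'val': 4, 'age': 60, 'a': 74}
  entry={'val': 4, 'age': 60, 'a': 74}, ans=3

Final answer: 3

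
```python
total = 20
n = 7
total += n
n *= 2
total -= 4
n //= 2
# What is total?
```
Trace:
  total=20
  total=20, n=7
  total=27, n=7
  total=27, n=14
  total=23, n=14
  total=23, n=7

Final answer: 23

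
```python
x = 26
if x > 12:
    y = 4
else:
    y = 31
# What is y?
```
Trace:
  x=26
  x=26, y=4

Final answer: 4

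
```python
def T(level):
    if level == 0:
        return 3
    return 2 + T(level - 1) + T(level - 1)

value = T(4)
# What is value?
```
Call trace (a repeated sub-call is expanded the first time; later identical calls just restate its return value):
T(level=4)
  T(level=3)
    T(level=2)
      T(level=1)
        T(level=0)
        -> return 3
        T(level=0)
        -> return 3
      -> return 8
      T(level=1) -> return 8  (same call as traced above)
    -> return 18
    T(level=2) -> return 18  (same call as traced above)
  -> return 38
  T(level=3) -> return 38  (same call as traced above)
-> return 78

Final answer: 78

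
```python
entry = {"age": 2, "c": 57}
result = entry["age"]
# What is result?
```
Trace:
  entry={'age': 2, 'c': 57}
  entry={'age': 2, 'c': 57}, result=2

Final answer: 2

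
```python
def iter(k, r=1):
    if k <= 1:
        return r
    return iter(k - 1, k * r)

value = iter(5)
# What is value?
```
Call trace:
iter(k=5, r=1)
  iter(k=4, r=5)
    iter(k=3, r=20)
      iter(k=2, r=60)
        iter(k=1, r=120)
        -> return 120
      -> return 120
    -> return 120
  -> return 120
-> return 120

Final answer: 120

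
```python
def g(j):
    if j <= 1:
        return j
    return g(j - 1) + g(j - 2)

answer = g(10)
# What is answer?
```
Call trace (a repeated sub-call is expanded the first time; later identical calls just restate its return value):
g(j=10)
  g(j=9)
    g(j=8)
      g(j=7)
        g(j=6)
          g(j=5)
            g(j=4)
              g(j=3)
                g(j=2)
                  g(j=1)
                  -> return 1
                  g(j=0)
                  -> return 0
                -> return 1
                g(j=1)
                -> return 1
              -> return 2
              g(j=2) -> return 1  (same call as traced above)
            -> return 3
            g(j=3) -> return 2  (same call as traced above)
          -> return 5
          g(j=4) -> return 3  (same call as traced above)
        -> return 8
        g(j=5) -> return 5  (same call as traced above)
      -> return 13
      g(j=6) -> return 8  (same call as traced above)
    -> return 21
    g(j=7) -> return 13  (same call as traced above)
  -> return 34
  g(j=8) -> return 21  (same call as traced above)
-> return 55

Final answer: 55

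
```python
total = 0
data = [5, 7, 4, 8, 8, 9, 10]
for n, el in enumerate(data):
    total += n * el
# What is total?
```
Trace:
  total=0
  total=0, n=0, el=5
  total=7, n=1, el=7
  total=15, n=2, el=4
  total=39, n=3, el=8
  total=71, n=4, el=8
  total=116, n=5, el=9
  total=176, n=6, el=10

Final answer: 176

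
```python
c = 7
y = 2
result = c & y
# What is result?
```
Trace:
  c=7
  c=7, y=2
  c=7, y=2, result=2

Final answer: 2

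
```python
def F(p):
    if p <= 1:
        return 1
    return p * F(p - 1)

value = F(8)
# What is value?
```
Call trace:
F(p=8)
  F(p=7)
    F(p=6)
      F(p=5)
        F(p=4)
          F(p=3)
            F(p=2)
              F(p=1)
              -> return 1
            -> return 2
          -> return 6
        -> return 24
      -> return 120
    -> return 720
  -> return 5040
-> return 40320

Final answer: 40320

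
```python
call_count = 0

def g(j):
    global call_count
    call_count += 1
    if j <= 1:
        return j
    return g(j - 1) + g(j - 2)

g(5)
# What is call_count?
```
Call trace (a repeated sub-call is expanded the first time; later identical calls just restate its return value):
g(j=5)
  g(j=4)
    g(j=3)
      g(j=2)
        g(j=1)
        -> return 1
        g(j=0)
        -> return 0
      -> return 1
      g(j=1)
      -> return 1
    -> return 2
    g(j=2) -> return 1  (same call as traced above)
  -> return 3
  g(j=3) -> return 2  (same call as traced above)
-> return 5

call_count is incremented once per call, so count the calls in each subtree. Let C(j) = number of calls made by g(j).
C(0) = C(1) = 1 (base case, no recursion); C(j) = 1 + C(j - 1) + C(j - 2) otherwise.
C(2) = 1 + C(1) + C(0) = 1 + 1 + 1 = 3
C(3) = 1 + C(2) + C(1) = 1 + 3 + 1 = 5
C(4) = 1 + C(3) + C(2) = 1 + 5 + 3 = 9
C(5) = 1 + C(4) + C(3) = 1 + 9 + 5 = 15
call_count = C(5) = 15

Final answer: 15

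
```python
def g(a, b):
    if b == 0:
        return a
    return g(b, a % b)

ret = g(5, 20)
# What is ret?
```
Call trace:
g(a=5, b=20)
  g(a=20, b=5)
    g(a=5, b=0)
    -> return 5
  -> return 5
-> return 5

Final answer: 5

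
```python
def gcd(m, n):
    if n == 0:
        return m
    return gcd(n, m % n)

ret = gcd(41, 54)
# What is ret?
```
Call trace:
gcd(m=41, n=54)
  gcd(m=54, n=41)
    gcd(m=41, n=13)
      gcd(m=13, n=2)
        gcd(m=2, n=1)
          gcd(m=1, n=0)
          -> return 1
        -> return 1
      -> return 1
    -> return 1
  -> return 1
-> return 1

Final answer: 1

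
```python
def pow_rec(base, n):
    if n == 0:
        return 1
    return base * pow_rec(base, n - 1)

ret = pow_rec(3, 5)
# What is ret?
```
Call trace:
pow_rec(base=3, n=5)
  pow_rec(base=3, n=4)
    pow_rec(base=3, n=3)
      pow_rec(base=3, n=2)
        pow_rec(base=3, n=1)
          pow_rec(base=3, n=0)
          -> return 1
        -> return 3
      -> return 9
    -> return 27
  -> return 81
-> return 243

Final answer: 243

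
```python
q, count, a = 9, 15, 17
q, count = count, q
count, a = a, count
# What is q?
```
Trace:
  q=9, count=15, a=17
  q=15, count=9, a=17
  q=15, count=17, a=9

Final answer: 15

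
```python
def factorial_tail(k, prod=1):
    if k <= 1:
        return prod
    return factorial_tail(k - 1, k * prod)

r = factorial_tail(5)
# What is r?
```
Call trace:
factorial_tail(k=5, prod=1)
  factorial_tail(k=4, prod=5)
    factorial_tail(k=3, prod=20)
      factorial_tail(k=2, prod=60)
        factorial_tail(k=1, prod=120)
        -> return 120
      -> return 120
    -> return 120
  -> return 120
-> return 120

Final answer: 120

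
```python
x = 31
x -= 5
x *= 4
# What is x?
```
Trace:
  x=31
  x=26
  x=104

Final answer: 104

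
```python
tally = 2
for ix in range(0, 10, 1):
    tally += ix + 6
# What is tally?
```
Trace:
  tally=2
  tally=8, ix=0
  tally=15, ix=1
  tally=23, ix=2
  tally=32, ix=3
  tally=42, ix=4
  tally=53, ix=5
  tally=65, ix=6
  tally=78, ix=7
  tally=92, ix=8
  tally=107, ix=9

Final answer: 107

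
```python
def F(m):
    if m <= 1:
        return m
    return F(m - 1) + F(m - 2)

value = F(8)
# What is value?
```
Call trace (a repeated sub-call is expanded the first time; later identical calls just restate its return value):
F(m=8)
  F(m=7)
    F(m=6)
      F(m=5)
        F(m=4)
          F(m=3)
            F(m=2)
              F(m=1)
              -> return 1
              F(m=0)
              -> return 0
            -> return 1
            F(m=1)
            -> return 1
          -> return 2
          F(m=2) -> return 1  (same call as traced above)
        -> return 3
        F(m=3) -> return 2  (same call as traced above)
      -> return 5
      F(m=4) -> return 3  (same call as traced above)
    -> return 8
    F(m=5) -> return 5  (same call as traced above)
  -> return 13
  F(m=6) -> return 8  (same call as traced above)
-> return 21

Final answer: 21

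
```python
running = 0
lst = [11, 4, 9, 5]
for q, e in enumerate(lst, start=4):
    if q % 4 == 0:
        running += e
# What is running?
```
Trace:
  running=0
  running=11, q=4, e=11
  running=11, q=5, e=4
  running=11, q=6, e=9
  running=11, q=7, e=5

Final answer: 11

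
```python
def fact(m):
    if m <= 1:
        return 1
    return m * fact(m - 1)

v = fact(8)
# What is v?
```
Call trace:
fact(m=8)
  fact(m=7)
    fact(m=6)
      fact(m=5)
        fact(m=4)
          fact(m=3)
            fact(m=2)
              fact(m=1)
              -> return 1
            -> return 2
          -> return 6
        -> return 24
      -> return 120
    -> return 720
  -> return 5040
-> return 40320

Final answer: 40320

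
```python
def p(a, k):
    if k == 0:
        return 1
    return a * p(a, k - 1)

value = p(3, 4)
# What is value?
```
Call trace:
p(a=3, k=4)
  p(a=3, k=3)
    p(a=3, k=2)
      p(a=3, k=1)
        p(a=3, k=0)
        -> return 1
      -> return 3
    -> return 9
  -> return 27
-> return 81

Final answer: 81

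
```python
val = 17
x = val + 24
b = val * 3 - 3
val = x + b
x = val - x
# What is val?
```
Trace:
  val=17
  val=17, x=41
  val=17, x=41, b=48
  val=89, x=41, b=48
  val=89, x=48, b=48

Final answer: 89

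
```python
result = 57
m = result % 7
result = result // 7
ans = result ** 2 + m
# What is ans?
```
Trace:
  result=57
  result=57, m=1
  result=8, m=1
  result=8, m=1, ans=65

Final answer: 65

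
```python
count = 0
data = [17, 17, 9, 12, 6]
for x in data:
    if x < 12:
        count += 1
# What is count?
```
Trace:
  count=0
  count=0, x=17
  count=0, x=17
  count=1, x=9
  count=1, x=12
  count=2, x=6

Final answer: 2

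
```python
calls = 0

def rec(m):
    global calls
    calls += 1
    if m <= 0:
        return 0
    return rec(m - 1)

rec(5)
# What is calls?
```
Call trace:
rec(m=5)
  rec(m=4)
    rec(m=3)
      rec(m=2)
        rec(m=1)
          rec(m=0)
          -> return 0
        -> return 0
      -> return 0
    -> return 0
  -> return 0
-> return 0

calls is incremented once per call. rec is entered once for each m = 5, 4, 3, 2, 1, 0 (the m <= 0 call returns without recursing), i.e. 5 + 1 calls.
calls = 6

Final answer: 6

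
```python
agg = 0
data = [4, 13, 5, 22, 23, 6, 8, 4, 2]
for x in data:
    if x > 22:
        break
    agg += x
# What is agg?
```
Trace:
  agg=0
  agg=4, x=4
  agg=17, x=13
  agg=22, x=5
  agg=44, x=22
  agg=44, x=23

Final answer: 44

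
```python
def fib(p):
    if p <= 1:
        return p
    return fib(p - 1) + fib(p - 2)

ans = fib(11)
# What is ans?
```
Call trace (a repeated sub-call is expanded the first time; later identical calls just restate its return value):
fib(p=11)
  fib(p=10)
    fib(p=9)
      fib(p=8)
        fib(p=7)
          fib(p=6)
            fib(p=5)
              fib(p=4)
                fib(p=3)
                  fib(p=2)
                    fib(p=1)
                    -> return 1
                    fib(p=0)
                    -> return 0
                  -> return 1
                  fib(p=1)
                  -> return 1
                -> return 2
                fib(p=2) -> return 1  (same call as traced above)
              -> return 3
              fib(p=3) -> return 2  (same call as traced above)
            -> return 5
            fib(p=4) -> return 3  (same call as traced above)
          -> return 8
          fib(p=5) -> return 5  (same call as traced above)
        -> return 13
        fib(p=6) -> return 8  (same call as traced above)
      -> return 21
      fib(p=7) -> return 13  (same call as traced above)
    -> return 34
    fib(p=8) -> return 21  (same call as traced above)
  -> return 55
  fib(p=9) -> return 34  (same call as traced above)
-> return 89

Final answer: 89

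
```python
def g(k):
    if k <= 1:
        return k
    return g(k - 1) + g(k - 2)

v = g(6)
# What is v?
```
Call trace (a repeated sub-call is expanded the first time; later identical calls just restate its return value):
g(k=6)
  g(k=5)
    g(k=4)
      g(k=3)
        g(k=2)
          g(k=1)
          -> return 1
          g(k=0)
          -> return 0
        -> return 1
        g(k=1)
        -> return 1
      -> return 2
      g(k=2) -> return 1  (same call as traced above)
    -> return 3
    g(k=3) -> return 2  (same call as traced above)
  -> return 5
  g(k=4) -> return 3  (same call as traced above)
-> return 8

Final answer: 8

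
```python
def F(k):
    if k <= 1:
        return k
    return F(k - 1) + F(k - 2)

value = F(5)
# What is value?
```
Call trace (a repeated sub-call is expanded the first time; later identical calls just restate its return value):
F(k=5)
  F(k=4)
    F(k=3)
      F(k=2)
        F(k=1)
        -> return 1
        F(k=0)
        -> return 0
      -> return 1
      F(k=1)
      -> return 1
    -> return 2
    F(k=2) -> return 1  (same call as traced above)
  -> return 3
  F(k=3) -> return 2  (same call as traced above)
-> return 5

Final answer: 5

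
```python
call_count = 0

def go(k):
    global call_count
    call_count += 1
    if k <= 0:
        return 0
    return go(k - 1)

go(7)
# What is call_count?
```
Call trace:
go(k=7)
  go(k=6)
    go(k=5)
      go(k=4)
        go(k=3)
          go(k=2)
            go(k=1)
              go(k=0)
              -> return 0
            -> return 0
          -> return 0
        -> return 0
      -> return 0
    -> return 0
  -> return 0
-> return 0

call_count is incremented once per call. go is entered once for each k = 7, 6, 5, 4, 3, 2, 1, 0 (the k <= 0 call returns without recursing), i.e. 7 + 1 calls.
call_count = 8

Final answer: 8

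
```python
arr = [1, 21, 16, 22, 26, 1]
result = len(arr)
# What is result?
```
Trace:
  arr=[1, 21, 16, 22, 26, 1]
  arr=[1, 21, 16, 22, 26, 1], result=6

Final answer: 6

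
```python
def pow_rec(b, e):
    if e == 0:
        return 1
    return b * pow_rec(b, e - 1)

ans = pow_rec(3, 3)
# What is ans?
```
Call trace:
pow_rec(b=3, e=3)
  pow_rec(b=3, e=2)
    pow_rec(b=3, e=1)
      pow_rec(b=3, e=0)
      -> return 1
    -> return 3
  -> return 9
-> return 27

Final answer: 27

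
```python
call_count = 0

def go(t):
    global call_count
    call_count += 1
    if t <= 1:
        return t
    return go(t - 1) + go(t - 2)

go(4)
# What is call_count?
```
Call trace (a repeated sub-call is expanded the first time; later identical calls just restate its return value):
go(t=4)
  go(t=3)
    go(t=2)
      go(t=1)
      -> return 1
      go(t=0)
      -> return 0
    -> return 1
    go(t=1)
    -> return 1
  -> return 2
  go(t=2) -> return 1  (same call as traced above)
-> return 3

call_count is incremented once per call, so count the calls in each subtree. Let C(t) = number of calls made by go(t).
C(0) = C(1) = 1 (base case, no recursion); C(t) = 1 + C(t - 1) + C(t - 2) otherwise.
C(2) = 1 + C(1) + C(0) = 1 + 1 + 1 = 3
C(3) = 1 + C(2) + C(1) = 1 + 3 + 1 = 5
C(4) = 1 + C(3) + C(2) = 1 + 5 + 3 = 9
call_count = C(4) = 9

Final answer: 9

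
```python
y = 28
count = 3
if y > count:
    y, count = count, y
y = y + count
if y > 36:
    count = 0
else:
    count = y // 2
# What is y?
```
Trace:
  y=28
  y=28, count=3
  y=3, count=28
  y=31, count=28
  y=31, count=15

Final answer: 31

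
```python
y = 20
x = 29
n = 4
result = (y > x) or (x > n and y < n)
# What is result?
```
Trace:
  y=20
  y=20, x=29
  y=20, x=29, n=4
  y=20, x=29, n=4, result=False

Final answer: False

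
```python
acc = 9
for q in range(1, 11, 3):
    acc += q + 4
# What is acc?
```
Trace:
  acc=9
  acc=14, q=1
  acc=22, q=4
  acc=33, q=7
  acc=47, q=10

Final answer: 47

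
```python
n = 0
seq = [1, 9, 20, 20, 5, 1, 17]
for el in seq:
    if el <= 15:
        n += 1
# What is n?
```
Trace:
  n=0
  n=1, el=1
  n=2, el=9
  n=2, el=20
  n=2, el=20
  n=3, el=5
  n=4, el=1
  n=4, el=17

Final answer: 4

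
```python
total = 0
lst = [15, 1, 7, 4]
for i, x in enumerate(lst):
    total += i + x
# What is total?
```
Trace:
  total=0
  total=15, i=0, x=15
  total=17, i=1, x=1
  total=26, i=2, x=7
  total=33, i=3, x=4

Final answer: 33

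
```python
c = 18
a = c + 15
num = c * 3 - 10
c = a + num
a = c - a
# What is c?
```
Trace:
  c=18
  c=18, a=33
  c=18, a=33, num=44
  c=77, a=33, num=44
  c=77, a=44, num=44

Final answer: 77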